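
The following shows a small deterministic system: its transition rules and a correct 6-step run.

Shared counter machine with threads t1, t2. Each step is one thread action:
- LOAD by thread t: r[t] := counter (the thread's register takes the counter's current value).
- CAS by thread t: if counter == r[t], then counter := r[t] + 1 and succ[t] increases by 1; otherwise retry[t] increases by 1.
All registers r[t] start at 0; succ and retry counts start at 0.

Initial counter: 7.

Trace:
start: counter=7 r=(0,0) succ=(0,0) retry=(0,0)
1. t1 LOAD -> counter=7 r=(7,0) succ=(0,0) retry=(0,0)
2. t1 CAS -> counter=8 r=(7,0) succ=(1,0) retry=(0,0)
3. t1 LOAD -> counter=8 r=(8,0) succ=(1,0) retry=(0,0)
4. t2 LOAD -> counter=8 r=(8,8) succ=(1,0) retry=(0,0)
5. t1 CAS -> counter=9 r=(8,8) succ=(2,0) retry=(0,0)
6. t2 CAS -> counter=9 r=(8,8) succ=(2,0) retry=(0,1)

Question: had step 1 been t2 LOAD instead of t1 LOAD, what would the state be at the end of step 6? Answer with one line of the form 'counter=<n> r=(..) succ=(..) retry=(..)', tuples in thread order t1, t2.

(re-executing from step 1 with the substitution; state before step 1: counter=7 r=(0,0) succ=(0,0) retry=(0,0))
1. t2 LOAD -> counter=7 r=(0,7) succ=(0,0) retry=(0,0)
2. t1 CAS -> counter=7 r=(0,7) succ=(0,0) retry=(1,0)
3. t1 LOAD -> counter=7 r=(7,7) succ=(0,0) retry=(1,0)
4. t2 LOAD -> counter=7 r=(7,7) succ=(0,0) retry=(1,0)
5. t1 CAS -> counter=8 r=(7,7) succ=(1,0) retry=(1,0)
6. t2 CAS -> counter=8 r=(7,7) succ=(1,0) retry=(1,1)

counter=8 r=(7,7) succ=(1,0) retry=(1,1)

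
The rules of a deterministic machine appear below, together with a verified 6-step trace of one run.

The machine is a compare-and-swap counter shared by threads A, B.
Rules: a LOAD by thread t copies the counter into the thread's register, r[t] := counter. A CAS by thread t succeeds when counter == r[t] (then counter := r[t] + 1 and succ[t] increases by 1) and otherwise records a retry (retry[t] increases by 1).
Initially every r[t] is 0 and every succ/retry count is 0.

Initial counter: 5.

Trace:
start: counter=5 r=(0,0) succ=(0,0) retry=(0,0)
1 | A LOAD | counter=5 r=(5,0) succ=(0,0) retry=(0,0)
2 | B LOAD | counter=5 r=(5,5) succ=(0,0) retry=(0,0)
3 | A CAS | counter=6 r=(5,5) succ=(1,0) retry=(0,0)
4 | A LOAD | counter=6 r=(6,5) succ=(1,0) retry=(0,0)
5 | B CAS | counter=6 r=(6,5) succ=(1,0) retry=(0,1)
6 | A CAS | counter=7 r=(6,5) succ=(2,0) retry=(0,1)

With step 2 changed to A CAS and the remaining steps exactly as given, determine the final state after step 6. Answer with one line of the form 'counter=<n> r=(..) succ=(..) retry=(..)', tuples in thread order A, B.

counter=7 r=(6,0) succ=(2,0) retry=(1,1)

(re-executing from step 2 with the substitution; state before step 2: counter=5 r=(5,0) succ=(0,0) retry=(0,0))
2 | A CAS | counter=6 r=(5,0) succ=(1,0) retry=(0,0)
3 | A CAS | counter=6 r=(5,0) succ=(1,0) retry=(1,0)
4 | A LOAD | counter=6 r=(6,0) succ=(1,0) retry=(1,0)
5 | B CAS | counter=6 r=(6,0) succ=(1,0) retry=(1,1)
6 | A CAS | counter=7 r=(6,0) succ=(2,0) retry=(1,1)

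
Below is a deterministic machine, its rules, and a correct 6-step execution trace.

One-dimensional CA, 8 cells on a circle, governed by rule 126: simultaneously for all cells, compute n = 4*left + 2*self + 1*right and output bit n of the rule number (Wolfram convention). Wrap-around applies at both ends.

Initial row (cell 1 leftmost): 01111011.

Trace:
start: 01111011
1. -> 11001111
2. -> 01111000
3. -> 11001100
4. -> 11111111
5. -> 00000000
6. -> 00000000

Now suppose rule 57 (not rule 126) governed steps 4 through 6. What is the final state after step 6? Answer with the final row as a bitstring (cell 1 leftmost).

(re-executing steps 4..6 under rule 57; state before step 4: 11001100)
4. -> 10101010
5. -> 01010101
6. -> 10101010

10101010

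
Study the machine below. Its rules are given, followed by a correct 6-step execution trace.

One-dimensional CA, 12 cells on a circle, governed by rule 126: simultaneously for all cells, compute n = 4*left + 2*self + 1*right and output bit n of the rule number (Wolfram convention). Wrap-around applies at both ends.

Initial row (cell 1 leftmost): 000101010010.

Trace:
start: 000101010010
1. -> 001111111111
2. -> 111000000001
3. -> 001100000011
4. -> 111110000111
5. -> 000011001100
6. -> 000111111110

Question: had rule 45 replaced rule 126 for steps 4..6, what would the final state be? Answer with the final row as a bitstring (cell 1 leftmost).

(re-executing steps 4..6 under rule 45; state before step 4: 001100000011)
4. -> 001001111010
5. -> 101001000110
6. -> 111001010101

111001010101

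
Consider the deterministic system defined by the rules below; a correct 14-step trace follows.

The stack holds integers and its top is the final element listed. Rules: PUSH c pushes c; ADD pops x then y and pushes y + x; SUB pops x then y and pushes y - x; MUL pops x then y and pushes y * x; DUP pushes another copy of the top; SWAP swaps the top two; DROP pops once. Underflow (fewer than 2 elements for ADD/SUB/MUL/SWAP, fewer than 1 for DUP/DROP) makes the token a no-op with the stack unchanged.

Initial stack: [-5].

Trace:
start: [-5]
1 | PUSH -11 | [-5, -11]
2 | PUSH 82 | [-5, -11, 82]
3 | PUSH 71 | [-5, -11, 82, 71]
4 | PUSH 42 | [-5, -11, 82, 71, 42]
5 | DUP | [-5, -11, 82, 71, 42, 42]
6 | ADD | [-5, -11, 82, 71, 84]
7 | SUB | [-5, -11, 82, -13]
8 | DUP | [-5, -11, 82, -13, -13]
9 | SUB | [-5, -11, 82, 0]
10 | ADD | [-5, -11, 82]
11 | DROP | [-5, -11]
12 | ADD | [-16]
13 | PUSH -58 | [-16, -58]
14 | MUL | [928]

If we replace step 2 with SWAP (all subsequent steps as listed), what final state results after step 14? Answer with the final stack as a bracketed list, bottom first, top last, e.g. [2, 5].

(re-executing from step 2 with the substitution; state before step 2: [-5, -11])
2 | SWAP | [-11, -5]
3 | PUSH 71 | [-11, -5, 71]
4 | PUSH 42 | [-11, -5, 71, 42]
5 | DUP | [-11, -5, 71, 42, 42]
6 | ADD | [-11, -5, 71, 84]
7 | SUB | [-11, -5, -13]
8 | DUP | [-11, -5, -13, -13]
9 | SUB | [-11, -5, 0]
10 | ADD | [-11, -5]
11 | DROP | [-11]
12 | ADD | [-11]
13 | PUSH -58 | [-11, -58]
14 | MUL | [638]

[638]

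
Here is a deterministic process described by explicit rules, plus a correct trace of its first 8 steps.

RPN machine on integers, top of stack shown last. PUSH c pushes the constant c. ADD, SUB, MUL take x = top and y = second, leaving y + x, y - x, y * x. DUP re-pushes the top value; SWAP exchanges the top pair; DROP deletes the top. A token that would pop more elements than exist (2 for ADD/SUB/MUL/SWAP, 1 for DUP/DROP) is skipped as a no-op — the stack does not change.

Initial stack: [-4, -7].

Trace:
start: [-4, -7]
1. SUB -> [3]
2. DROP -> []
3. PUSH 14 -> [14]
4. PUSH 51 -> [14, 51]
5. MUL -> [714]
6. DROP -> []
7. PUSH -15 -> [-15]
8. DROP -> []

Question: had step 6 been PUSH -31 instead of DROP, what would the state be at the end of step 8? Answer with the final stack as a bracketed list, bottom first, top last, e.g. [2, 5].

(re-executing from step 6 with the substitution; state before step 6: [714])
6. PUSH -31 -> [714, -31]
7. PUSH -15 -> [714, -31, -15]
8. DROP -> [714, -31]

[714, -31]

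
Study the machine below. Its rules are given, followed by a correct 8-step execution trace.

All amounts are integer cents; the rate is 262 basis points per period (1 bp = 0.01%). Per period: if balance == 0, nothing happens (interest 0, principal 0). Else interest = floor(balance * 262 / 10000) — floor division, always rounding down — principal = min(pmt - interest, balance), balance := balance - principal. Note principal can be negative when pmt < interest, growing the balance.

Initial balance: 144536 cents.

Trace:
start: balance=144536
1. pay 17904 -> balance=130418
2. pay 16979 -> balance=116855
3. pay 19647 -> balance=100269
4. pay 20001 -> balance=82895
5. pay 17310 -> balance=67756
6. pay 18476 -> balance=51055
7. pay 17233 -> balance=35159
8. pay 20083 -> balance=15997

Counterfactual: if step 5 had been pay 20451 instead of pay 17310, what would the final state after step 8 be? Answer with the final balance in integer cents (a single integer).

(re-executing from step 5 with the substitution; state before step 5: balance=82895)
5. pay 20451 -> balance=64615
6. pay 18476 -> balance=47831
7. pay 17233 -> balance=31851
8. pay 20083 -> balance=12602

12602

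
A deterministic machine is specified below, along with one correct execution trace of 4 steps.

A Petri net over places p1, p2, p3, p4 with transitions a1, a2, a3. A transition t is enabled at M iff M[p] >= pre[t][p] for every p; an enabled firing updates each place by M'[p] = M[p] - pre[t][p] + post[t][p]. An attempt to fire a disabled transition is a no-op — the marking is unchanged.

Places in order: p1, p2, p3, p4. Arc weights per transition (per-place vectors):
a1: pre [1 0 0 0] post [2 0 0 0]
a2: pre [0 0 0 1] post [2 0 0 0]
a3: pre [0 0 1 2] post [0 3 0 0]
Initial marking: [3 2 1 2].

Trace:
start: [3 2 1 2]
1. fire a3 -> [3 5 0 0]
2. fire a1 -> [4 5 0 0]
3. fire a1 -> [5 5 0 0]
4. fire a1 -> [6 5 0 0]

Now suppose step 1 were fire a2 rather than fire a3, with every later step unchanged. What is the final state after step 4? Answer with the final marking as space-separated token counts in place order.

(re-executing from step 1 with the substitution; state before step 1: [3 2 1 2])
1. fire a2 -> [5 2 1 1]
2. fire a1 -> [6 2 1 1]
3. fire a1 -> [7 2 1 1]
4. fire a1 -> [8 2 1 1]

8 2 1 1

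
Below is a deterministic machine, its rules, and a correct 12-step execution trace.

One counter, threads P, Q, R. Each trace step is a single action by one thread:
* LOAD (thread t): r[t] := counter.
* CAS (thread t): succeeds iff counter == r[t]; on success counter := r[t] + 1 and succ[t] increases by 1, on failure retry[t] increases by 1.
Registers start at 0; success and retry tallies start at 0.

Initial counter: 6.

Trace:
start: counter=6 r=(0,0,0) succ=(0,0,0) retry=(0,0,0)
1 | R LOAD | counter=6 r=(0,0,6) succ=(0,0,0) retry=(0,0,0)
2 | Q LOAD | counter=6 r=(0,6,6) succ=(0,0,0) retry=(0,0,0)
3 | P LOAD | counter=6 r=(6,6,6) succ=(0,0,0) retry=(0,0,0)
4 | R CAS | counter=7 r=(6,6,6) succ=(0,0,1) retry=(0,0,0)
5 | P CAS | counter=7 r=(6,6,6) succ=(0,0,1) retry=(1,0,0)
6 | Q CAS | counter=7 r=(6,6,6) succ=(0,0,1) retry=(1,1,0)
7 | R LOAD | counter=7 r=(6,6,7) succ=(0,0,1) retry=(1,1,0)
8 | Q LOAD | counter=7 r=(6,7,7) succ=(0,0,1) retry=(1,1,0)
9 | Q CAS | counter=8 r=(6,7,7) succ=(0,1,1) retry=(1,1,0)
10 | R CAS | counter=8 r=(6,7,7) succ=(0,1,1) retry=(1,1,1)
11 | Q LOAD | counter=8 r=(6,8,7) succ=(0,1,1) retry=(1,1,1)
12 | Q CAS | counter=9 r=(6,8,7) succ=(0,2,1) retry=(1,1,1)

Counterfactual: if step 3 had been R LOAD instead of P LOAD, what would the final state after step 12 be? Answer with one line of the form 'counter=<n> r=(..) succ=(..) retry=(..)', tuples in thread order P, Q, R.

(re-executing from step 3 with the substitution; state before step 3: counter=6 r=(0,6,6) succ=(0,0,0) retry=(0,0,0))
3 | R LOAD | counter=6 r=(0,6,6) succ=(0,0,0) retry=(0,0,0)
4 | R CAS | counter=7 r=(0,6,6) succ=(0,0,1) retry=(0,0,0)
5 | P CAS | counter=7 r=(0,6,6) succ=(0,0,1) retry=(1,0,0)
6 | Q CAS | counter=7 r=(0,6,6) succ=(0,0,1) retry=(1,1,0)
7 | R LOAD | counter=7 r=(0,6,7) succ=(0,0,1) retry=(1,1,0)
8 | Q LOAD | counter=7 r=(0,7,7) succ=(0,0,1) retry=(1,1,0)
9 | Q CAS | counter=8 r=(0,7,7) succ=(0,1,1) retry=(1,1,0)
10 | R CAS | counter=8 r=(0,7,7) succ=(0,1,1) retry=(1,1,1)
11 | Q LOAD | counter=8 r=(0,8,7) succ=(0,1,1) retry=(1,1,1)
12 | Q CAS | counter=9 r=(0,8,7) succ=(0,2,1) retry=(1,1,1)

counter=9 r=(0,8,7) succ=(0,2,1) retry=(1,1,1)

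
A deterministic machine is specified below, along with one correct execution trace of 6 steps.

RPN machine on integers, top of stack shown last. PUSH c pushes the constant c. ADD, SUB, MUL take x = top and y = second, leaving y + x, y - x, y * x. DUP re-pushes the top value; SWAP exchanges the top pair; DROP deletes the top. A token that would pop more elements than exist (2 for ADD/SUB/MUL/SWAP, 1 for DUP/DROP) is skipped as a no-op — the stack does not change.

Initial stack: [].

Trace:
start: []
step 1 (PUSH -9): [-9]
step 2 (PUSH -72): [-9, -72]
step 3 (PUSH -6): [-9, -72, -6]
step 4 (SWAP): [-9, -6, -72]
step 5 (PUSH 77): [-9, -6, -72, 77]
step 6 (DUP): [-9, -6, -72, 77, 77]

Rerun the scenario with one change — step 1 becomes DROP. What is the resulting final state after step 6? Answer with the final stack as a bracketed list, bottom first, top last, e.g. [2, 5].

(re-executing from step 1 with the substitution; state before step 1: [])
step 1 (DROP): []
step 2 (PUSH -72): [-72]
step 3 (PUSH -6): [-72, -6]
step 4 (SWAP): [-6, -72]
step 5 (PUSH 77): [-6, -72, 77]
step 6 (DUP): [-6, -72, 77, 77]

[-6, -72, 77, 77]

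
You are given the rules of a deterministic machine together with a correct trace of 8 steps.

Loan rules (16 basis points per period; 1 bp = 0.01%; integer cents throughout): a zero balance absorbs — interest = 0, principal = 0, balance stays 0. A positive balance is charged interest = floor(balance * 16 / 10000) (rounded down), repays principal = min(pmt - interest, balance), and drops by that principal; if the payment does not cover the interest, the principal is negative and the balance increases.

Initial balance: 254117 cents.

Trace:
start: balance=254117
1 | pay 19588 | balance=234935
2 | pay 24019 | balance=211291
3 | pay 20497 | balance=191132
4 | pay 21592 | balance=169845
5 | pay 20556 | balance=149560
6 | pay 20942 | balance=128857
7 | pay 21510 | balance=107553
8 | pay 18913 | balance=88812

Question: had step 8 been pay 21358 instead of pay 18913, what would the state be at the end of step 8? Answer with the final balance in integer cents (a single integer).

(re-executing from step 8 with the substitution; state before step 8: balance=107553)
8 | pay 21358 | balance=86367

86367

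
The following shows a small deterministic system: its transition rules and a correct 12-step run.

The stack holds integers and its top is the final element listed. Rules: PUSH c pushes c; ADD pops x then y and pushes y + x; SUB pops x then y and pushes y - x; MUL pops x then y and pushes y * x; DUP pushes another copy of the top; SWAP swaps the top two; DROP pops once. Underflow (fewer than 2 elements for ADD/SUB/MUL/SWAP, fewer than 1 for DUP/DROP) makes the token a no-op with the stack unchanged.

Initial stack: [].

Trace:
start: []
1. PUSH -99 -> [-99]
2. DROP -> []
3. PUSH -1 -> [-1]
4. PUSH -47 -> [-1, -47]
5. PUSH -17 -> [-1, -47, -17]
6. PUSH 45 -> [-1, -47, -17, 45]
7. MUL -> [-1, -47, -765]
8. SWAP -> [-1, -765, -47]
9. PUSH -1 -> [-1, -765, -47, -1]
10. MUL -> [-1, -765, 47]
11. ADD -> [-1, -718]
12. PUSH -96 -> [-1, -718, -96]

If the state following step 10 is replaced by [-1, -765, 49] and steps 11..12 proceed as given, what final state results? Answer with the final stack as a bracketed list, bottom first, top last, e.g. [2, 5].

state after step 10 := [-1, -765, 49]
11. ADD -> [-1, -716]
12. PUSH -96 -> [-1, -716, -96]

[-1, -716, -96]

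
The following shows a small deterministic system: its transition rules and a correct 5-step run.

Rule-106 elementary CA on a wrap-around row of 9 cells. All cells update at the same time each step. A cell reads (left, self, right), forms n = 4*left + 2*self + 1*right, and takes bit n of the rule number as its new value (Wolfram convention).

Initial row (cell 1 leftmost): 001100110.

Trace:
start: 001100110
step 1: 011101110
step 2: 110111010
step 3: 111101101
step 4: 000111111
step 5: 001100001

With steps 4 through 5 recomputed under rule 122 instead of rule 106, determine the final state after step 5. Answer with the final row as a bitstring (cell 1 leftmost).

101100001

(re-executing steps 4..5 under rule 122; state before step 4: 111101101)
step 4: 000111111
step 5: 101100001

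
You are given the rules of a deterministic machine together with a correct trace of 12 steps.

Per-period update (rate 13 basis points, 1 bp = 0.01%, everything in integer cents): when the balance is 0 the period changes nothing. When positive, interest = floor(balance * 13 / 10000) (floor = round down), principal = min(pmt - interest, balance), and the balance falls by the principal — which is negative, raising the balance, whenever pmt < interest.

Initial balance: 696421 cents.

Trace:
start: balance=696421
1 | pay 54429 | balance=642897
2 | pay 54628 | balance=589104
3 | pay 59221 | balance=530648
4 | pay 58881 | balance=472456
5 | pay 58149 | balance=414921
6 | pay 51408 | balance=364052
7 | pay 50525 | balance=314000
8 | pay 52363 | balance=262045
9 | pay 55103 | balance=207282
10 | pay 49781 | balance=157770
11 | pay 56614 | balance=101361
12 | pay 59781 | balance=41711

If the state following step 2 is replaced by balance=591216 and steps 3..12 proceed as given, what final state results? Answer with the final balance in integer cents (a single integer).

state after step 2 := balance=591216
3 | pay 59221 | balance=532763
4 | pay 58881 | balance=474574
5 | pay 58149 | balance=417041
6 | pay 51408 | balance=366175
7 | pay 50525 | balance=316126
8 | pay 52363 | balance=264173
9 | pay 55103 | balance=209413
10 | pay 49781 | balance=159904
11 | pay 56614 | balance=103497
12 | pay 59781 | balance=43850

43850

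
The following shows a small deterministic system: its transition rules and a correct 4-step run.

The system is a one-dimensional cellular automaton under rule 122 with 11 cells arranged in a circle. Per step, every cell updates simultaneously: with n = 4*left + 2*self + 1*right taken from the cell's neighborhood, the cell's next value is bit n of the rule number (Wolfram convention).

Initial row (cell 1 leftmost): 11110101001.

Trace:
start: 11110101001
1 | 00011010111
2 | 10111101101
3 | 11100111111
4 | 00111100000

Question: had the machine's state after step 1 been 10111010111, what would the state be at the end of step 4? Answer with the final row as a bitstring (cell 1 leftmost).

state after step 1 := 10111010111
2 | 11101101100
3 | 10111111111
4 | 11100000000

11100000000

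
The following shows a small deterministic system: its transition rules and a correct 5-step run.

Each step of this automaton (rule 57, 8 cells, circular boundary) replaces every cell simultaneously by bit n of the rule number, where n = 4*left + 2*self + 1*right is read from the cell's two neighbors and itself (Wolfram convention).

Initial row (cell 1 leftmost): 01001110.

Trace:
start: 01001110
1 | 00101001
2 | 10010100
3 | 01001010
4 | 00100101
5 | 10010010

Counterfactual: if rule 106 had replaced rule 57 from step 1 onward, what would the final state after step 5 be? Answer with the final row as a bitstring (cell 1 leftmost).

(re-executing steps 1..5 under rule 106; state before step 1: 01001110)
1 | 10011010
2 | 00111101
3 | 01100110
4 | 11101110
5 | 10111011

10111011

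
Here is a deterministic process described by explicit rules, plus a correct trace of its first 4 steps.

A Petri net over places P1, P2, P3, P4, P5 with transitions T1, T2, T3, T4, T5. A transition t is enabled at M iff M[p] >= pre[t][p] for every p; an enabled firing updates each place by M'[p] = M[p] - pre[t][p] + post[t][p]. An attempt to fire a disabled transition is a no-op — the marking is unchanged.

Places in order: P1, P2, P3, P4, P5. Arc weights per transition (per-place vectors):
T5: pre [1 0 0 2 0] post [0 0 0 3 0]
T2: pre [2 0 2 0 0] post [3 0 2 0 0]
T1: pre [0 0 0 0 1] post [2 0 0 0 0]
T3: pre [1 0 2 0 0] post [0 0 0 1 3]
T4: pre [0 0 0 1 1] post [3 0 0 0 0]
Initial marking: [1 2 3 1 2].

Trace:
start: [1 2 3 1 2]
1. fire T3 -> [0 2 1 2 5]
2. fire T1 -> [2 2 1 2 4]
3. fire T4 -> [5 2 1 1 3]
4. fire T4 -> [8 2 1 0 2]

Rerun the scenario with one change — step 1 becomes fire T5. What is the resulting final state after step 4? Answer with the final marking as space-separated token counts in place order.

(re-executing from step 1 with the substitution; state before step 1: [1 2 3 1 2])
1. fire T5 -> [1 2 3 1 2]
2. fire T1 -> [3 2 3 1 1]
3. fire T4 -> [6 2 3 0 0]
4. fire T4 -> [6 2 3 0 0]

6 2 3 0 0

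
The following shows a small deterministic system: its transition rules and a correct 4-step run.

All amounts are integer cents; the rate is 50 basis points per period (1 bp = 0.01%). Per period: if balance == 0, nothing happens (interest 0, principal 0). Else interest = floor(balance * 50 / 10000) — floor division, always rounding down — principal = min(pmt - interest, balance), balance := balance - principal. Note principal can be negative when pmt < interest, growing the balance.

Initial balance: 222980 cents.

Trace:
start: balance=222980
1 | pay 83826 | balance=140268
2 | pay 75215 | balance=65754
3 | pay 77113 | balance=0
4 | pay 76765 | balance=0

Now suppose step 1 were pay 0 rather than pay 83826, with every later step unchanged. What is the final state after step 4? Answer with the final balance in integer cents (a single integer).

0

(re-executing from step 1 with the substitution; state before step 1: balance=222980)
1 | pay 0 | balance=224094
2 | pay 75215 | balance=149999
3 | pay 77113 | balance=73635
4 | pay 76765 | balance=0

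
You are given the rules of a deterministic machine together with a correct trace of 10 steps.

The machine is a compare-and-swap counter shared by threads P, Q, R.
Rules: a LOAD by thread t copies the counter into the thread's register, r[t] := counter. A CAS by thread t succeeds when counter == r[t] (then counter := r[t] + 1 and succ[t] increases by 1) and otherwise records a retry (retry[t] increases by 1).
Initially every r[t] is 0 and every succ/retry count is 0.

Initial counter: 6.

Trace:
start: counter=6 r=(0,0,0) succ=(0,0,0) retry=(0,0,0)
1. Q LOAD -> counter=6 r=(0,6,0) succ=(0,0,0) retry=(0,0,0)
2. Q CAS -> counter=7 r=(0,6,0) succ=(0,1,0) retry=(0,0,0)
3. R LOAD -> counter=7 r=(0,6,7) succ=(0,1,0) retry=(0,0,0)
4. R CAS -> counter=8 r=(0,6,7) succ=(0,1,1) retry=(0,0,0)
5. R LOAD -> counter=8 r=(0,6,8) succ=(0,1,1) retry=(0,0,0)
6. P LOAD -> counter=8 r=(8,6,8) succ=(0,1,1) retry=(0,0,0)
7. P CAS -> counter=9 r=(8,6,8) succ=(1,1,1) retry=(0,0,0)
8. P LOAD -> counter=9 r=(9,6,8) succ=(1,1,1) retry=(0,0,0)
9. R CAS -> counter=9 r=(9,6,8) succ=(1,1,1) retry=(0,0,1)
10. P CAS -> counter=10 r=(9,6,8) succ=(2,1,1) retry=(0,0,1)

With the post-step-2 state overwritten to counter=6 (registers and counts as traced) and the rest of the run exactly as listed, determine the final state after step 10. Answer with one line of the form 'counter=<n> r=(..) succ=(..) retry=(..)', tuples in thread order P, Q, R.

counter=9 r=(8,6,7) succ=(2,1,1) retry=(0,0,1)

state after step 2 := counter=6 r=(0,6,0) succ=(0,1,0) retry=(0,0,0)
3. R LOAD -> counter=6 r=(0,6,6) succ=(0,1,0) retry=(0,0,0)
4. R CAS -> counter=7 r=(0,6,6) succ=(0,1,1) retry=(0,0,0)
5. R LOAD -> counter=7 r=(0,6,7) succ=(0,1,1) retry=(0,0,0)
6. P LOAD -> counter=7 r=(7,6,7) succ=(0,1,1) retry=(0,0,0)
7. P CAS -> counter=8 r=(7,6,7) succ=(1,1,1) retry=(0,0,0)
8. P LOAD -> counter=8 r=(8,6,7) succ=(1,1,1) retry=(0,0,0)
9. R CAS -> counter=8 r=(8,6,7) succ=(1,1,1) retry=(0,0,1)
10. P CAS -> counter=9 r=(8,6,7) succ=(2,1,1) retry=(0,0,1)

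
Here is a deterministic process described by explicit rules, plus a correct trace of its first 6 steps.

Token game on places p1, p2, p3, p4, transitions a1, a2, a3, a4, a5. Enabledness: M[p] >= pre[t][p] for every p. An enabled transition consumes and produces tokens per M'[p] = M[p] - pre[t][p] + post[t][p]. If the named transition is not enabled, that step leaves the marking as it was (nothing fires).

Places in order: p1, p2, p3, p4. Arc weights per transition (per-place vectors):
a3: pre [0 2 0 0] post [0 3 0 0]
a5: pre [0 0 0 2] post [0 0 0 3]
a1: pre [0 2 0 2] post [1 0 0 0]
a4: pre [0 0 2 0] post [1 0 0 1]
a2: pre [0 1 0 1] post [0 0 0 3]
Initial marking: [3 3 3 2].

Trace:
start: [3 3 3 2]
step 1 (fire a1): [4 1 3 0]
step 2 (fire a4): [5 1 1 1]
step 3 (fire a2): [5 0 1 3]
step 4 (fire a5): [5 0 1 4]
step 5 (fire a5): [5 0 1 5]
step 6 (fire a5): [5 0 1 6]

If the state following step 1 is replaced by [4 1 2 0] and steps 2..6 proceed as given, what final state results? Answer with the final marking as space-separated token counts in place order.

state after step 1 := [4 1 2 0]
step 2 (fire a4): [5 1 0 1]
step 3 (fire a2): [5 0 0 3]
step 4 (fire a5): [5 0 0 4]
step 5 (fire a5): [5 0 0 5]
step 6 (fire a5): [5 0 0 6]

5 0 0 6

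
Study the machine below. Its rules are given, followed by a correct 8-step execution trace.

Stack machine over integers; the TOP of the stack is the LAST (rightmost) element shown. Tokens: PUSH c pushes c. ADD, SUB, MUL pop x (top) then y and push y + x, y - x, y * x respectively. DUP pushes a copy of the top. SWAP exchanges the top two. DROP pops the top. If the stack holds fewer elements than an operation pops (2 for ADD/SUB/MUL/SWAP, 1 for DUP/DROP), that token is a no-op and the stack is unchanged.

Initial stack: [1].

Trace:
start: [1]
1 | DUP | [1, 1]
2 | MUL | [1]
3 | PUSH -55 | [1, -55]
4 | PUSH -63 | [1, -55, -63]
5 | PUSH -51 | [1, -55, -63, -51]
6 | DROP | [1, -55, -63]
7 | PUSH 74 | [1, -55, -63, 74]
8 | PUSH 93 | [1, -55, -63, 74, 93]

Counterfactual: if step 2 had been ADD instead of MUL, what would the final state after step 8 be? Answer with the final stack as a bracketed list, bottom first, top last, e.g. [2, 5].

[2, -55, -63, 74, 93]

(re-executing from step 2 with the substitution; state before step 2: [1, 1])
2 | ADD | [2]
3 | PUSH -55 | [2, -55]
4 | PUSH -63 | [2, -55, -63]
5 | PUSH -51 | [2, -55, -63, -51]
6 | DROP | [2, -55, -63]
7 | PUSH 74 | [2, -55, -63, 74]
8 | PUSH 93 | [2, -55, -63, 74, 93]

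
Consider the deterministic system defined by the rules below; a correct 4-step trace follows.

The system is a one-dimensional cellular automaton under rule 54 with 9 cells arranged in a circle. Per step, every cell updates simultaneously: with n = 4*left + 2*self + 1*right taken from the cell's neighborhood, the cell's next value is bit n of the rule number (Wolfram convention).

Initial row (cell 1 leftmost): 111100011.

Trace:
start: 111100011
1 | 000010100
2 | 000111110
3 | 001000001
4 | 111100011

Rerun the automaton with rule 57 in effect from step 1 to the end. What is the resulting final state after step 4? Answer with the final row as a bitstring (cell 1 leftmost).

(re-executing steps 1..4 under rule 57; state before step 1: 111100011)
1 | 000011010
2 | 111010101
3 | 000101011
4 | 110010110

110010110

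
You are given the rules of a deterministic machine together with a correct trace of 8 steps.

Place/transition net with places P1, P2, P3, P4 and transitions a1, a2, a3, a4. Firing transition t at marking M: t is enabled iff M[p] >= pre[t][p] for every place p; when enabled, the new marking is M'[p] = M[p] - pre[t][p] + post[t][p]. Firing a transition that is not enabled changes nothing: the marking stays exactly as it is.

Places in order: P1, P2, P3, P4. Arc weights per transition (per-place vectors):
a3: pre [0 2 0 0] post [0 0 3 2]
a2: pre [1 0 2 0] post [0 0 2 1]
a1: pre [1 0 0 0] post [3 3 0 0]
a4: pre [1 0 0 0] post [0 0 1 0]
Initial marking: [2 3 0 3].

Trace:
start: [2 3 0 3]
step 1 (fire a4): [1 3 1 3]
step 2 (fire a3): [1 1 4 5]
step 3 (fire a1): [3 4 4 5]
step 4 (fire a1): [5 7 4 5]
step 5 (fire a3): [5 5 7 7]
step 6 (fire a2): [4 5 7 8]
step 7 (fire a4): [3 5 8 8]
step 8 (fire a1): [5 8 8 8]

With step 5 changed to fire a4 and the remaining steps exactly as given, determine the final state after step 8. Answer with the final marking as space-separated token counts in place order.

(re-executing from step 5 with the substitution; state before step 5: [5 7 4 5])
step 5 (fire a4): [4 7 5 5]
step 6 (fire a2): [3 7 5 6]
step 7 (fire a4): [2 7 6 6]
step 8 (fire a1): [4 10 6 6]

4 10 6 6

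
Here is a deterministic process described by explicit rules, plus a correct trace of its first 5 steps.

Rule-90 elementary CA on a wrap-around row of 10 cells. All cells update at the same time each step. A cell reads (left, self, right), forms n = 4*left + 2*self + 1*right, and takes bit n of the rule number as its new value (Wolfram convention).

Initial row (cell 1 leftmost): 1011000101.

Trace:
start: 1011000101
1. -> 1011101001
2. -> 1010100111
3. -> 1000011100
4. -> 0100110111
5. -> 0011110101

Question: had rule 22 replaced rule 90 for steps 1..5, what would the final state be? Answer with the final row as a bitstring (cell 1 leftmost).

0000001001

(re-executing steps 1..5 under rule 22; state before step 1: 1011000101)
1. -> 0000101100
2. -> 0001100010
3. -> 0010010111
4. -> 1111110000
5. -> 0000001001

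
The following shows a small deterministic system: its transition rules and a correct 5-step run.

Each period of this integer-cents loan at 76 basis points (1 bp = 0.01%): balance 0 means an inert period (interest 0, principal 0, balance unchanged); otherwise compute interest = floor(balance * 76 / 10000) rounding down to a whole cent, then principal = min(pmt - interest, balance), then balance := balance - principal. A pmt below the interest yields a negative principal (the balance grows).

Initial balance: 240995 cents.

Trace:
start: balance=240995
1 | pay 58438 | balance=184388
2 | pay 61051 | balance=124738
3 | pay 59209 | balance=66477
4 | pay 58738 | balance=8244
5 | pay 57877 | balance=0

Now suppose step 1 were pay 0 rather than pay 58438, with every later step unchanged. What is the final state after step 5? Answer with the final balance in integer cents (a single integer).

(re-executing from step 1 with the substitution; state before step 1: balance=240995)
1 | pay 0 | balance=242826
2 | pay 61051 | balance=183620
3 | pay 59209 | balance=125806
4 | pay 58738 | balance=68024
5 | pay 57877 | balance=10663

10663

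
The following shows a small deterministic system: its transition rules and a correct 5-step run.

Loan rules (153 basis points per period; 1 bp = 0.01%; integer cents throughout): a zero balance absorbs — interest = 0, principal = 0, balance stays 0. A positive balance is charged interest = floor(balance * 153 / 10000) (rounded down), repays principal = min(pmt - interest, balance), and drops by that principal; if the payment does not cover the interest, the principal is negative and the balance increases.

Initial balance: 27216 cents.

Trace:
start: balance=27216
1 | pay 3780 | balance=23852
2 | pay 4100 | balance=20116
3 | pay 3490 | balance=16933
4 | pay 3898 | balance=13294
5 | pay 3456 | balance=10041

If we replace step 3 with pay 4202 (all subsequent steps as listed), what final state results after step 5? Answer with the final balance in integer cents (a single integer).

(re-executing from step 3 with the substitution; state before step 3: balance=20116)
3 | pay 4202 | balance=16221
4 | pay 3898 | balance=12571
5 | pay 3456 | balance=9307

9307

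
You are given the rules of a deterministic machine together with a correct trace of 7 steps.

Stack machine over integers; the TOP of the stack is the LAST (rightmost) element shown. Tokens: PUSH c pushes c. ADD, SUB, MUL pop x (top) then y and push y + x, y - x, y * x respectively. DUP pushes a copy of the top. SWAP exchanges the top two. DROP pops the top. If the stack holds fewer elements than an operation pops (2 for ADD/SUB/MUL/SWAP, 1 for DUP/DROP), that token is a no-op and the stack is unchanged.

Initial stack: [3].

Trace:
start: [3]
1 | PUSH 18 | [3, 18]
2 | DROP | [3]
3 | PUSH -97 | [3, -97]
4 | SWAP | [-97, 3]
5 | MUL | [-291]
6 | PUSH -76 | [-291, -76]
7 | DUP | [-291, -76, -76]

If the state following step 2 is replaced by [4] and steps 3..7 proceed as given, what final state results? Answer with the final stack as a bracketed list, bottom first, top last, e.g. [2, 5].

state after step 2 := [4]
3 | PUSH -97 | [4, -97]
4 | SWAP | [-97, 4]
5 | MUL | [-388]
6 | PUSH -76 | [-388, -76]
7 | DUP | [-388, -76, -76]

[-388, -76, -76]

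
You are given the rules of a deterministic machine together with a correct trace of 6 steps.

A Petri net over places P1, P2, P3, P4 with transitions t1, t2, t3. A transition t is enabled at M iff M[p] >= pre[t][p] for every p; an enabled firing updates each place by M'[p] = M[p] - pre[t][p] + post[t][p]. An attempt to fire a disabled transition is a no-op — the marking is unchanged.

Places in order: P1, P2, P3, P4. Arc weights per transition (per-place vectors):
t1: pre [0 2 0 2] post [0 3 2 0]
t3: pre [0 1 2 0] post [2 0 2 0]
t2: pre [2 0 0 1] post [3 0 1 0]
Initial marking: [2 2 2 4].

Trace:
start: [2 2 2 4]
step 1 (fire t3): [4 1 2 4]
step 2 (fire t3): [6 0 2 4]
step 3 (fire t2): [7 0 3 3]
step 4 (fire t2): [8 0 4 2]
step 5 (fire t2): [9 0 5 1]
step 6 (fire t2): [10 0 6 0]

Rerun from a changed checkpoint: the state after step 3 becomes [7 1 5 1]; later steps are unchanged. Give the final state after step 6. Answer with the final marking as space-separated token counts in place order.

8 1 6 0

state after step 3 := [7 1 5 1]
step 4 (fire t2): [8 1 6 0]
step 5 (fire t2): [8 1 6 0]
step 6 (fire t2): [8 1 6 0]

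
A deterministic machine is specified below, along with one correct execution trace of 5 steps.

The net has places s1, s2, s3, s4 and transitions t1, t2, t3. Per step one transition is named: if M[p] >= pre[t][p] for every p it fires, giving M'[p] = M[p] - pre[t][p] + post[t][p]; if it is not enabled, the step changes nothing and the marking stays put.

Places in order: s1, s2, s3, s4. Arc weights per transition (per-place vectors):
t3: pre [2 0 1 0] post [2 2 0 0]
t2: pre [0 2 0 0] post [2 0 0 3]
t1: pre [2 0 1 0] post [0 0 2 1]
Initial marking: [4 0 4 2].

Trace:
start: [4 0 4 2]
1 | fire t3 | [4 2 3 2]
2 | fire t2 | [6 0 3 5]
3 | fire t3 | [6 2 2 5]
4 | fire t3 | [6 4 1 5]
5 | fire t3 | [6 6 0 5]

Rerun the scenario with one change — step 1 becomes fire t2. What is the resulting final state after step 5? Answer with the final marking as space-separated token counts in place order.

(re-executing from step 1 with the substitution; state before step 1: [4 0 4 2])
1 | fire t2 | [4 0 4 2]
2 | fire t2 | [4 0 4 2]
3 | fire t3 | [4 2 3 2]
4 | fire t3 | [4 4 2 2]
5 | fire t3 | [4 6 1 2]

4 6 1 2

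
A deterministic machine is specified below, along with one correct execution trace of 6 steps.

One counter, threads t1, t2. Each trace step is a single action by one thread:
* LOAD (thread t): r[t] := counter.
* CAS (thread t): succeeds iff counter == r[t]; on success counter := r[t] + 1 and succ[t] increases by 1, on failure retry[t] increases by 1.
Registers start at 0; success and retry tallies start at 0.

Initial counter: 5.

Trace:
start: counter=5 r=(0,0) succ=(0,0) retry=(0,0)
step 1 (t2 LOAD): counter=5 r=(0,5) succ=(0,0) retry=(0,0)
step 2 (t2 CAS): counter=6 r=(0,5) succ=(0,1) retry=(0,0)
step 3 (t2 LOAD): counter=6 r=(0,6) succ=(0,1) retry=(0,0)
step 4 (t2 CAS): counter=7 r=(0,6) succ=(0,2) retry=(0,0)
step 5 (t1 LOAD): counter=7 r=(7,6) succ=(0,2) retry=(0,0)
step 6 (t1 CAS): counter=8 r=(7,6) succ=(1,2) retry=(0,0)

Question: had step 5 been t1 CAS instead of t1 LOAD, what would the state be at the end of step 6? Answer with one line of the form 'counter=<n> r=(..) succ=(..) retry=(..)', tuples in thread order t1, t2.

counter=7 r=(0,6) succ=(0,2) retry=(2,0)

(re-executing from step 5 with the substitution; state before step 5: counter=7 r=(0,6) succ=(0,2) retry=(0,0))
step 5 (t1 CAS): counter=7 r=(0,6) succ=(0,2) retry=(1,0)
step 6 (t1 CAS): counter=7 r=(0,6) succ=(0,2) retry=(2,0)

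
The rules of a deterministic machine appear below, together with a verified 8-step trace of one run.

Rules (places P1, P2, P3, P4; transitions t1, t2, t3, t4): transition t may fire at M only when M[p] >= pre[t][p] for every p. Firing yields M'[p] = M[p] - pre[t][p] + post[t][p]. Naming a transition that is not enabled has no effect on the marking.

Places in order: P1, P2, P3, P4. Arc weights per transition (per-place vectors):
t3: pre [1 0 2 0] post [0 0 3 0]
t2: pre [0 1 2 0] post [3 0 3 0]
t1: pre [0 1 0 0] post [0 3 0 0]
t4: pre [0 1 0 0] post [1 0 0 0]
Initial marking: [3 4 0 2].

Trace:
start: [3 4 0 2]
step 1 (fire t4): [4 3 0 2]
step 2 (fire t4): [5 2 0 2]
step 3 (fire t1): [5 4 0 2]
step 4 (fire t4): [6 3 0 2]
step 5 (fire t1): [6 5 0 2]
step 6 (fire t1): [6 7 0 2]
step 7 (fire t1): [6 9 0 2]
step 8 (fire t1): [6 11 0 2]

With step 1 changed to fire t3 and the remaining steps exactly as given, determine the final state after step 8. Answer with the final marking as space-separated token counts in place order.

(re-executing from step 1 with the substitution; state before step 1: [3 4 0 2])
step 1 (fire t3): [3 4 0 2]
step 2 (fire t4): [4 3 0 2]
step 3 (fire t1): [4 5 0 2]
step 4 (fire t4): [5 4 0 2]
step 5 (fire t1): [5 6 0 2]
step 6 (fire t1): [5 8 0 2]
step 7 (fire t1): [5 10 0 2]
step 8 (fire t1): [5 12 0 2]

5 12 0 2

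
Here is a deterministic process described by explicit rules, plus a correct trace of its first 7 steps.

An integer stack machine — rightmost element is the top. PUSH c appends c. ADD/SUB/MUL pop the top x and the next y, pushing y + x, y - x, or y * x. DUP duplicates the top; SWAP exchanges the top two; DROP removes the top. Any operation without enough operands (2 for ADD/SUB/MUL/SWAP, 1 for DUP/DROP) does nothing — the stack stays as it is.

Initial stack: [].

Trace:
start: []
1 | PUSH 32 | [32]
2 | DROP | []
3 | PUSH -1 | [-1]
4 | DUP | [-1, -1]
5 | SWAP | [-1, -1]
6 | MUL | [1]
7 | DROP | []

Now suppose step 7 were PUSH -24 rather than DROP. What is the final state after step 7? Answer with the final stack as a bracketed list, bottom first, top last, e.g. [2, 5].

(re-executing from step 7 with the substitution; state before step 7: [1])
7 | PUSH -24 | [1, -24]

[1, -24]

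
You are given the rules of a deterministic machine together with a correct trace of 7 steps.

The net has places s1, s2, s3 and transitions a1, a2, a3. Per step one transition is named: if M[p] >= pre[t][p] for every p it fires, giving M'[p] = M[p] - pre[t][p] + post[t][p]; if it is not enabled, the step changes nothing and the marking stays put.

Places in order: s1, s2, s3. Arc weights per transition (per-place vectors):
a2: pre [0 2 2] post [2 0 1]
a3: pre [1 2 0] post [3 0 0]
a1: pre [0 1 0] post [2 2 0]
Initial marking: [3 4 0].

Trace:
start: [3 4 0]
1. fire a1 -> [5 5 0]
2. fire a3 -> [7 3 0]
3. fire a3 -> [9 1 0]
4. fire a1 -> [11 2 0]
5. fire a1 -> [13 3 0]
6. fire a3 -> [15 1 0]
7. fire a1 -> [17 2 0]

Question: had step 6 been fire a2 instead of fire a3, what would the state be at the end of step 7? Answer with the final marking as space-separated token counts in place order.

(re-executing from step 6 with the substitution; state before step 6: [13 3 0])
6. fire a2 -> [13 3 0]
7. fire a1 -> [15 4 0]

15 4 0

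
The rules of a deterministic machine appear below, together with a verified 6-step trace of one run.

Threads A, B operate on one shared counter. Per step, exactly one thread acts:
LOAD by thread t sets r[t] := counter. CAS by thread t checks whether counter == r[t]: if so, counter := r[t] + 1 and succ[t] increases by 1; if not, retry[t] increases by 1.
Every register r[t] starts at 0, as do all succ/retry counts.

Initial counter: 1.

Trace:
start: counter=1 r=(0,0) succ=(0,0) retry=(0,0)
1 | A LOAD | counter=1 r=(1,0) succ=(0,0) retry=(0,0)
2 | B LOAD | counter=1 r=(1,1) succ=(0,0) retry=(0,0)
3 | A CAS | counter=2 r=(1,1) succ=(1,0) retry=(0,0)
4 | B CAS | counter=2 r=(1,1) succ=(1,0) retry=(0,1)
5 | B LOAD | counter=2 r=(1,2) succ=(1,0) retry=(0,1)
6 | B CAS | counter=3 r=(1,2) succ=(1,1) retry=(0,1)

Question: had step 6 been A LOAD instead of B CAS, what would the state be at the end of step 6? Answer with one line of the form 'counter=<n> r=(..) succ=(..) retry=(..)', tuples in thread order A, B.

(re-executing from step 6 with the substitution; state before step 6: counter=2 r=(1,2) succ=(1,0) retry=(0,1))
6 | A LOAD | counter=2 r=(2,2) succ=(1,0) retry=(0,1)

counter=2 r=(2,2) succ=(1,0) retry=(0,1)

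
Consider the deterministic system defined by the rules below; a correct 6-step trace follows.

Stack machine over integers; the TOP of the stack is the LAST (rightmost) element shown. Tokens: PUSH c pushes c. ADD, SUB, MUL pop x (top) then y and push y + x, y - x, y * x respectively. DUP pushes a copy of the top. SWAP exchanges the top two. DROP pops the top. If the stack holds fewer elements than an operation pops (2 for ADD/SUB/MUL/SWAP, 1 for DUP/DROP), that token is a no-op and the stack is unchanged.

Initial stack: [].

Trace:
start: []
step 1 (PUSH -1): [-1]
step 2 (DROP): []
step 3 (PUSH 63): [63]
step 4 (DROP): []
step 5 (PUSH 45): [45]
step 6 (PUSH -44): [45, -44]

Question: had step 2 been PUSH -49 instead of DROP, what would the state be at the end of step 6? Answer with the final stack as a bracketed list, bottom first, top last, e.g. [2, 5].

(re-executing from step 2 with the substitution; state before step 2: [-1])
step 2 (PUSH -49): [-1, -49]
step 3 (PUSH 63): [-1, -49, 63]
step 4 (DROP): [-1, -49]
step 5 (PUSH 45): [-1, -49, 45]
step 6 (PUSH -44): [-1, -49, 45, -44]

[-1, -49, 45, -44]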